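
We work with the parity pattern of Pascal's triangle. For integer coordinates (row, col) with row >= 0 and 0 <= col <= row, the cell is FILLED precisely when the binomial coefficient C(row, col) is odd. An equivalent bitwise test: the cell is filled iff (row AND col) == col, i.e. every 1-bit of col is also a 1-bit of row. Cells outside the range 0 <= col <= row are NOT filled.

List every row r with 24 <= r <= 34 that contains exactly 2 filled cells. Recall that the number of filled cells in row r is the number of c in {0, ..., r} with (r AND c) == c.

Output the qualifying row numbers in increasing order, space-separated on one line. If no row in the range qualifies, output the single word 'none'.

Row r has 2^popcount(r) filled cells, so we need popcount(r) = log2(2) = 1.
Scan r = 24..34 and keep those with exactly 1 one-bits:
r=24=11000 popcount=2 -> skip
r=25=11001 popcount=3 -> skip
r=26=11010 popcount=3 -> skip
r=27=11011 popcount=4 -> skip
r=28=11100 popcount=3 -> skip
r=29=11101 popcount=4 -> skip
r=30=11110 popcount=4 -> skip
r=31=11111 popcount=5 -> skip
r=32=100000 popcount=1 -> KEEP
r=33=100001 popcount=2 -> skip
r=34=100010 popcount=2 -> skip
Kept rows: 32

Answer: 32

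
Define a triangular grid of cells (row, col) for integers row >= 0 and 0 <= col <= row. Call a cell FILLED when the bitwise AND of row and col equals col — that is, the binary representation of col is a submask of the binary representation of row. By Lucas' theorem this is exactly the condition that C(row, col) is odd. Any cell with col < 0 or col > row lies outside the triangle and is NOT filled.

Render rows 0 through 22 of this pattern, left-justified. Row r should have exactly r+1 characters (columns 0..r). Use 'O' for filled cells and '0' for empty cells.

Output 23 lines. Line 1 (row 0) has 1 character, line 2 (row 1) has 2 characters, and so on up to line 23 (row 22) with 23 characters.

r0=0: O
r1=1: OO
r2=10: O0O
r3=11: OOOO
r4=100: O000O
r5=101: OO00OO
r6=110: O0O0O0O
r7=111: OOOOOOOO
r8=1000: O0000000O
r9=1001: OO000000OO
r10=1010: O0O00000O0O
r11=1011: OOOO0000OOOO
r12=1100: O000O000O000O
r13=1101: OO00OO00OO00OO
r14=1110: O0O0O0O0O0O0O0O
r15=1111: OOOOOOOOOOOOOOOO
r16=10000: O000000000000000O
r17=10001: OO00000000000000OO
r18=10010: O0O0000000000000O0O
r19=10011: OOOO000000000000OOOO
r20=10100: O000O00000000000O000O
r21=10101: OO00OO0000000000OO00OO
r22=10110: O0O0O0O000000000O0O0O0O

Answer: O
OO
O0O
OOOO
O000O
OO00OO
O0O0O0O
OOOOOOOO
O0000000O
OO000000OO
O0O00000O0O
OOOO0000OOOO
O000O000O000O
OO00OO00OO00OO
O0O0O0O0O0O0O0O
OOOOOOOOOOOOOOOO
O000000000000000O
OO00000000000000OO
O0O0000000000000O0O
OOOO000000000000OOOO
O000O00000000000O000O
OO00OO0000000000OO00OO
O0O0O0O000000000O0O0O0O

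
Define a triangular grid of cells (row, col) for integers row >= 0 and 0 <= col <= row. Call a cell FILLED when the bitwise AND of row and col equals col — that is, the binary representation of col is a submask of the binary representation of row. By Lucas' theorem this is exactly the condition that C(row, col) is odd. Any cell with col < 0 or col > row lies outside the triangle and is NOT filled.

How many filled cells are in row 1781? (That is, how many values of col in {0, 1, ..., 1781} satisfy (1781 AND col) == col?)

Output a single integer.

1781 in binary = 11011110101
popcount(1781) = number of 1-bits in 11011110101 = 8
A col c satisfies (1781 AND c) == c iff every set bit of c is also set in 1781; each of the 8 set bits of 1781 can independently be on or off in c.
count = 2^8 = 256

Answer: 256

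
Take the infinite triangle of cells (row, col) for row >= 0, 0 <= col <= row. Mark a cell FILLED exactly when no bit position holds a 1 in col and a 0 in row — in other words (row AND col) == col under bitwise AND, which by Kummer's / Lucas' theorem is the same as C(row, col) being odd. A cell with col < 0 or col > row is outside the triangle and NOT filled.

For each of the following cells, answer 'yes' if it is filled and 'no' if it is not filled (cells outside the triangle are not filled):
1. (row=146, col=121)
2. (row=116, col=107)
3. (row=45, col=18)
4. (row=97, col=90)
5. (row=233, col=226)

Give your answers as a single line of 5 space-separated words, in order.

(146,121): row=0b10010010, col=0b1111001, row AND col = 0b10000 = 16; 16 != 121 -> empty
(116,107): row=0b1110100, col=0b1101011, row AND col = 0b1100000 = 96; 96 != 107 -> empty
(45,18): row=0b101101, col=0b10010, row AND col = 0b0 = 0; 0 != 18 -> empty
(97,90): row=0b1100001, col=0b1011010, row AND col = 0b1000000 = 64; 64 != 90 -> empty
(233,226): row=0b11101001, col=0b11100010, row AND col = 0b11100000 = 224; 224 != 226 -> empty

Answer: no no no no no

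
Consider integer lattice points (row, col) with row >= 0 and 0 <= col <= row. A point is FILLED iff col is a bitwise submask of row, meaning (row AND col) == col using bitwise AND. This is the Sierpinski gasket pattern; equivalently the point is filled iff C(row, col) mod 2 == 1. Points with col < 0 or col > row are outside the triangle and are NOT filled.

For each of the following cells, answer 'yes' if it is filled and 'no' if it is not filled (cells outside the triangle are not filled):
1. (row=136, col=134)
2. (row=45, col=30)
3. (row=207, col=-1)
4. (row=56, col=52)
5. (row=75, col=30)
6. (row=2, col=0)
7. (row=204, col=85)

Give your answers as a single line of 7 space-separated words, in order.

(136,134): row=0b10001000, col=0b10000110, row AND col = 0b10000000 = 128; 128 != 134 -> empty
(45,30): row=0b101101, col=0b11110, row AND col = 0b1100 = 12; 12 != 30 -> empty
(207,-1): col outside [0, 207] -> not filled
(56,52): row=0b111000, col=0b110100, row AND col = 0b110000 = 48; 48 != 52 -> empty
(75,30): row=0b1001011, col=0b11110, row AND col = 0b1010 = 10; 10 != 30 -> empty
(2,0): row=0b10, col=0b0, row AND col = 0b0 = 0; 0 == 0 -> filled
(204,85): row=0b11001100, col=0b1010101, row AND col = 0b1000100 = 68; 68 != 85 -> empty

Answer: no no no no no yes no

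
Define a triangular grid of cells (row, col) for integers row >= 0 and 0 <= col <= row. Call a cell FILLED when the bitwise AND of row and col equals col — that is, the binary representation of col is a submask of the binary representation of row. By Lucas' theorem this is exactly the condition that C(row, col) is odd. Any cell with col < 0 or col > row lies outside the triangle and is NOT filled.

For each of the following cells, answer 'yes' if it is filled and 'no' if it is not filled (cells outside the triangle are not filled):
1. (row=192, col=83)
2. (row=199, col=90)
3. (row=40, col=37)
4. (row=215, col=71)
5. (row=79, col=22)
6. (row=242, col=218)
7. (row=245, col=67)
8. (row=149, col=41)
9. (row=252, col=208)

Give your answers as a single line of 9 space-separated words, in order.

(192,83): row=0b11000000, col=0b1010011, row AND col = 0b1000000 = 64; 64 != 83 -> empty
(199,90): row=0b11000111, col=0b1011010, row AND col = 0b1000010 = 66; 66 != 90 -> empty
(40,37): row=0b101000, col=0b100101, row AND col = 0b100000 = 32; 32 != 37 -> empty
(215,71): row=0b11010111, col=0b1000111, row AND col = 0b1000111 = 71; 71 == 71 -> filled
(79,22): row=0b1001111, col=0b10110, row AND col = 0b110 = 6; 6 != 22 -> empty
(242,218): row=0b11110010, col=0b11011010, row AND col = 0b11010010 = 210; 210 != 218 -> empty
(245,67): row=0b11110101, col=0b1000011, row AND col = 0b1000001 = 65; 65 != 67 -> empty
(149,41): row=0b10010101, col=0b101001, row AND col = 0b1 = 1; 1 != 41 -> empty
(252,208): row=0b11111100, col=0b11010000, row AND col = 0b11010000 = 208; 208 == 208 -> filled

Answer: no no no yes no no no no yes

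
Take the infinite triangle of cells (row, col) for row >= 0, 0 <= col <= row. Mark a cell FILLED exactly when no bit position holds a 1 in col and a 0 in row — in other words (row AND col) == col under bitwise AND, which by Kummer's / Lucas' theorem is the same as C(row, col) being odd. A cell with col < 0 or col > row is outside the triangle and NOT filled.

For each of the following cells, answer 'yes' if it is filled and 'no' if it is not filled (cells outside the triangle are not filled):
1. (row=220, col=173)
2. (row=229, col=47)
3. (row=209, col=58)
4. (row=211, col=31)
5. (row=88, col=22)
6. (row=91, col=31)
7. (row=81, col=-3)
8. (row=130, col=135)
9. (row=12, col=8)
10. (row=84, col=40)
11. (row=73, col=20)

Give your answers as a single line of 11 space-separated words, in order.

(220,173): row=0b11011100, col=0b10101101, row AND col = 0b10001100 = 140; 140 != 173 -> empty
(229,47): row=0b11100101, col=0b101111, row AND col = 0b100101 = 37; 37 != 47 -> empty
(209,58): row=0b11010001, col=0b111010, row AND col = 0b10000 = 16; 16 != 58 -> empty
(211,31): row=0b11010011, col=0b11111, row AND col = 0b10011 = 19; 19 != 31 -> empty
(88,22): row=0b1011000, col=0b10110, row AND col = 0b10000 = 16; 16 != 22 -> empty
(91,31): row=0b1011011, col=0b11111, row AND col = 0b11011 = 27; 27 != 31 -> empty
(81,-3): col outside [0, 81] -> not filled
(130,135): col outside [0, 130] -> not filled
(12,8): row=0b1100, col=0b1000, row AND col = 0b1000 = 8; 8 == 8 -> filled
(84,40): row=0b1010100, col=0b101000, row AND col = 0b0 = 0; 0 != 40 -> empty
(73,20): row=0b1001001, col=0b10100, row AND col = 0b0 = 0; 0 != 20 -> empty

Answer: no no no no no no no no yes no no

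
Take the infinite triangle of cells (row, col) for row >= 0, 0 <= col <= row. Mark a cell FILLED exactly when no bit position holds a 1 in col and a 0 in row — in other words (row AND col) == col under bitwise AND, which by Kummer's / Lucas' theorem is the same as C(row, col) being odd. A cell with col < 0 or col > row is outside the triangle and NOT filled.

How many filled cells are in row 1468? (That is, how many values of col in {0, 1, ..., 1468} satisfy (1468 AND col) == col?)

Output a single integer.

Answer: 128

Derivation:
1468 in binary = 10110111100
popcount(1468) = number of 1-bits in 10110111100 = 7
A col c satisfies (1468 AND c) == c iff every set bit of c is also set in 1468; each of the 7 set bits of 1468 can independently be on or off in c.
count = 2^7 = 128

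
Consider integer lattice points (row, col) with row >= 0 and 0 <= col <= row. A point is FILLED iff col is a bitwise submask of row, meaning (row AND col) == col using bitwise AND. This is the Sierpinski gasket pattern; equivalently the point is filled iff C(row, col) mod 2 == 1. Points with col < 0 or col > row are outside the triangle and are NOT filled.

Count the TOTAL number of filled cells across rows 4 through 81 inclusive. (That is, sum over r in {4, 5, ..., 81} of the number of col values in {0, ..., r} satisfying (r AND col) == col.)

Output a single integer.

r4=100 pc1: +2 =2
r5=101 pc2: +4 =6
r6=110 pc2: +4 =10
r7=111 pc3: +8 =18
r8=1000 pc1: +2 =20
r9=1001 pc2: +4 =24
r10=1010 pc2: +4 =28
r11=1011 pc3: +8 =36
r12=1100 pc2: +4 =40
r13=1101 pc3: +8 =48
r14=1110 pc3: +8 =56
r15=1111 pc4: +16 =72
r16=10000 pc1: +2 =74
r17=10001 pc2: +4 =78
r18=10010 pc2: +4 =82
r19=10011 pc3: +8 =90
r20=10100 pc2: +4 =94
r21=10101 pc3: +8 =102
r22=10110 pc3: +8 =110
r23=10111 pc4: +16 =126
r24=11000 pc2: +4 =130
r25=11001 pc3: +8 =138
r26=11010 pc3: +8 =146
r27=11011 pc4: +16 =162
r28=11100 pc3: +8 =170
r29=11101 pc4: +16 =186
r30=11110 pc4: +16 =202
r31=11111 pc5: +32 =234
r32=100000 pc1: +2 =236
r33=100001 pc2: +4 =240
r34=100010 pc2: +4 =244
r35=100011 pc3: +8 =252
r36=100100 pc2: +4 =256
r37=100101 pc3: +8 =264
r38=100110 pc3: +8 =272
r39=100111 pc4: +16 =288
r40=101000 pc2: +4 =292
r41=101001 pc3: +8 =300
r42=101010 pc3: +8 =308
r43=101011 pc4: +16 =324
r44=101100 pc3: +8 =332
r45=101101 pc4: +16 =348
r46=101110 pc4: +16 =364
r47=101111 pc5: +32 =396
r48=110000 pc2: +4 =400
r49=110001 pc3: +8 =408
r50=110010 pc3: +8 =416
r51=110011 pc4: +16 =432
r52=110100 pc3: +8 =440
r53=110101 pc4: +16 =456
r54=110110 pc4: +16 =472
r55=110111 pc5: +32 =504
r56=111000 pc3: +8 =512
r57=111001 pc4: +16 =528
r58=111010 pc4: +16 =544
r59=111011 pc5: +32 =576
r60=111100 pc4: +16 =592
r61=111101 pc5: +32 =624
r62=111110 pc5: +32 =656
r63=111111 pc6: +64 =720
r64=1000000 pc1: +2 =722
r65=1000001 pc2: +4 =726
r66=1000010 pc2: +4 =730
r67=1000011 pc3: +8 =738
r68=1000100 pc2: +4 =742
r69=1000101 pc3: +8 =750
r70=1000110 pc3: +8 =758
r71=1000111 pc4: +16 =774
r72=1001000 pc2: +4 =778
r73=1001001 pc3: +8 =786
r74=1001010 pc3: +8 =794
r75=1001011 pc4: +16 =810
r76=1001100 pc3: +8 =818
r77=1001101 pc4: +16 =834
r78=1001110 pc4: +16 =850
r79=1001111 pc5: +32 =882
r80=1010000 pc2: +4 =886
r81=1010001 pc3: +8 =894

Answer: 894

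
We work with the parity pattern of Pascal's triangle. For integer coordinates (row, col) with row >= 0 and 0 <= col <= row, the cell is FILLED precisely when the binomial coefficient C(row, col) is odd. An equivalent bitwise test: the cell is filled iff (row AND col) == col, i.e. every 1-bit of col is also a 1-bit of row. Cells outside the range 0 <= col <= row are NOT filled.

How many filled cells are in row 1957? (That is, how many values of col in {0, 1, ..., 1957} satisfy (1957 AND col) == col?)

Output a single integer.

1957 in binary = 11110100101
popcount(1957) = number of 1-bits in 11110100101 = 7
A col c satisfies (1957 AND c) == c iff every set bit of c is also set in 1957; each of the 7 set bits of 1957 can independently be on or off in c.
count = 2^7 = 128

Answer: 128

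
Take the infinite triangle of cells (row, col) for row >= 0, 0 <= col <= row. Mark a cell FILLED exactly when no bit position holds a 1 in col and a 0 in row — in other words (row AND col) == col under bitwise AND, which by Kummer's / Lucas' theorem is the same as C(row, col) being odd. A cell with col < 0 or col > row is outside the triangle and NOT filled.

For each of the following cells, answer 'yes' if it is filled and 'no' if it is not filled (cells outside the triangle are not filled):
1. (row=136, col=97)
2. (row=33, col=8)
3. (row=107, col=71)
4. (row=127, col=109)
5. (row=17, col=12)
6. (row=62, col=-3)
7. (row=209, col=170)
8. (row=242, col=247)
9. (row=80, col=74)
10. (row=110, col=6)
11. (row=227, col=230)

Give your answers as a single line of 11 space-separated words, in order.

(136,97): row=0b10001000, col=0b1100001, row AND col = 0b0 = 0; 0 != 97 -> empty
(33,8): row=0b100001, col=0b1000, row AND col = 0b0 = 0; 0 != 8 -> empty
(107,71): row=0b1101011, col=0b1000111, row AND col = 0b1000011 = 67; 67 != 71 -> empty
(127,109): row=0b1111111, col=0b1101101, row AND col = 0b1101101 = 109; 109 == 109 -> filled
(17,12): row=0b10001, col=0b1100, row AND col = 0b0 = 0; 0 != 12 -> empty
(62,-3): col outside [0, 62] -> not filled
(209,170): row=0b11010001, col=0b10101010, row AND col = 0b10000000 = 128; 128 != 170 -> empty
(242,247): col outside [0, 242] -> not filled
(80,74): row=0b1010000, col=0b1001010, row AND col = 0b1000000 = 64; 64 != 74 -> empty
(110,6): row=0b1101110, col=0b110, row AND col = 0b110 = 6; 6 == 6 -> filled
(227,230): col outside [0, 227] -> not filled

Answer: no no no yes no no no no no yes no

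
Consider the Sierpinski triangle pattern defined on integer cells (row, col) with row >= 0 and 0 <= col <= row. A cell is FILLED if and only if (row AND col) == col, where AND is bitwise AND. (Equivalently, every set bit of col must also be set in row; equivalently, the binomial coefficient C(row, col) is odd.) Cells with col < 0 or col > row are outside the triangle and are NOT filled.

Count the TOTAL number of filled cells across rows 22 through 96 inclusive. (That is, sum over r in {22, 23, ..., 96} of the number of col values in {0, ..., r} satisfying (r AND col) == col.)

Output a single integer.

Answer: 1108

Derivation:
r22=10110 pc3: +8 =8
r23=10111 pc4: +16 =24
r24=11000 pc2: +4 =28
r25=11001 pc3: +8 =36
r26=11010 pc3: +8 =44
r27=11011 pc4: +16 =60
r28=11100 pc3: +8 =68
r29=11101 pc4: +16 =84
r30=11110 pc4: +16 =100
r31=11111 pc5: +32 =132
r32=100000 pc1: +2 =134
r33=100001 pc2: +4 =138
r34=100010 pc2: +4 =142
r35=100011 pc3: +8 =150
r36=100100 pc2: +4 =154
r37=100101 pc3: +8 =162
r38=100110 pc3: +8 =170
r39=100111 pc4: +16 =186
r40=101000 pc2: +4 =190
r41=101001 pc3: +8 =198
r42=101010 pc3: +8 =206
r43=101011 pc4: +16 =222
r44=101100 pc3: +8 =230
r45=101101 pc4: +16 =246
r46=101110 pc4: +16 =262
r47=101111 pc5: +32 =294
r48=110000 pc2: +4 =298
r49=110001 pc3: +8 =306
r50=110010 pc3: +8 =314
r51=110011 pc4: +16 =330
r52=110100 pc3: +8 =338
r53=110101 pc4: +16 =354
r54=110110 pc4: +16 =370
r55=110111 pc5: +32 =402
r56=111000 pc3: +8 =410
r57=111001 pc4: +16 =426
r58=111010 pc4: +16 =442
r59=111011 pc5: +32 =474
r60=111100 pc4: +16 =490
r61=111101 pc5: +32 =522
r62=111110 pc5: +32 =554
r63=111111 pc6: +64 =618
r64=1000000 pc1: +2 =620
r65=1000001 pc2: +4 =624
r66=1000010 pc2: +4 =628
r67=1000011 pc3: +8 =636
r68=1000100 pc2: +4 =640
r69=1000101 pc3: +8 =648
r70=1000110 pc3: +8 =656
r71=1000111 pc4: +16 =672
r72=1001000 pc2: +4 =676
r73=1001001 pc3: +8 =684
r74=1001010 pc3: +8 =692
r75=1001011 pc4: +16 =708
r76=1001100 pc3: +8 =716
r77=1001101 pc4: +16 =732
r78=1001110 pc4: +16 =748
r79=1001111 pc5: +32 =780
r80=1010000 pc2: +4 =784
r81=1010001 pc3: +8 =792
r82=1010010 pc3: +8 =800
r83=1010011 pc4: +16 =816
r84=1010100 pc3: +8 =824
r85=1010101 pc4: +16 =840
r86=1010110 pc4: +16 =856
r87=1010111 pc5: +32 =888
r88=1011000 pc3: +8 =896
r89=1011001 pc4: +16 =912
r90=1011010 pc4: +16 =928
r91=1011011 pc5: +32 =960
r92=1011100 pc4: +16 =976
r93=1011101 pc5: +32 =1008
r94=1011110 pc5: +32 =1040
r95=1011111 pc6: +64 =1104
r96=1100000 pc2: +4 =1108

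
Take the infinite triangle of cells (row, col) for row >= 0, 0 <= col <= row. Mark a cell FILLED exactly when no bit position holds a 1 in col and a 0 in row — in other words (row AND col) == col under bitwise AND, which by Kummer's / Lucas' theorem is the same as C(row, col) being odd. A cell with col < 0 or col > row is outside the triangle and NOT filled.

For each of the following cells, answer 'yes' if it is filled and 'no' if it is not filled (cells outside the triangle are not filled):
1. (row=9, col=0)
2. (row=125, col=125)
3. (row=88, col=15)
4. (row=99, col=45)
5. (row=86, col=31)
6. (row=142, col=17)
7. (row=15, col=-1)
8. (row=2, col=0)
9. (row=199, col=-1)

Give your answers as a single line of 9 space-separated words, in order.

(9,0): row=0b1001, col=0b0, row AND col = 0b0 = 0; 0 == 0 -> filled
(125,125): row=0b1111101, col=0b1111101, row AND col = 0b1111101 = 125; 125 == 125 -> filled
(88,15): row=0b1011000, col=0b1111, row AND col = 0b1000 = 8; 8 != 15 -> empty
(99,45): row=0b1100011, col=0b101101, row AND col = 0b100001 = 33; 33 != 45 -> empty
(86,31): row=0b1010110, col=0b11111, row AND col = 0b10110 = 22; 22 != 31 -> empty
(142,17): row=0b10001110, col=0b10001, row AND col = 0b0 = 0; 0 != 17 -> empty
(15,-1): col outside [0, 15] -> not filled
(2,0): row=0b10, col=0b0, row AND col = 0b0 = 0; 0 == 0 -> filled
(199,-1): col outside [0, 199] -> not filled

Answer: yes yes no no no no no yes no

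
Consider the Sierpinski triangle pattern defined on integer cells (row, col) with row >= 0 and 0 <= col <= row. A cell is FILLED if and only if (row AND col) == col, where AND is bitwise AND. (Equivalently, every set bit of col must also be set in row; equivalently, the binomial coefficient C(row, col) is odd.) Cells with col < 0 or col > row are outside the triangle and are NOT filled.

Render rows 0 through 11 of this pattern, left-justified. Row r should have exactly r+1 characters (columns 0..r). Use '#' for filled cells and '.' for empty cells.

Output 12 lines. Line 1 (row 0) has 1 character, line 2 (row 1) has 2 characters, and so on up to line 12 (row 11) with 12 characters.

Answer: #
##
#.#
####
#...#
##..##
#.#.#.#
########
#.......#
##......##
#.#.....#.#
####....####

Derivation:
r0=0: #
r1=1: ##
r2=10: #.#
r3=11: ####
r4=100: #...#
r5=101: ##..##
r6=110: #.#.#.#
r7=111: ########
r8=1000: #.......#
r9=1001: ##......##
r10=1010: #.#.....#.#
r11=1011: ####....####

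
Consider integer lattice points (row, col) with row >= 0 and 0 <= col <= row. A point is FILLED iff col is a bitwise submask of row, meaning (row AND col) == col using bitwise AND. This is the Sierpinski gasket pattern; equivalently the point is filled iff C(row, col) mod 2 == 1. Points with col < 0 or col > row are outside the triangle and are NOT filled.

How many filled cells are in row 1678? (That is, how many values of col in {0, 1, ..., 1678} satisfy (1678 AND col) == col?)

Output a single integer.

1678 in binary = 11010001110
popcount(1678) = number of 1-bits in 11010001110 = 6
A col c satisfies (1678 AND c) == c iff every set bit of c is also set in 1678; each of the 6 set bits of 1678 can independently be on or off in c.
count = 2^6 = 64

Answer: 64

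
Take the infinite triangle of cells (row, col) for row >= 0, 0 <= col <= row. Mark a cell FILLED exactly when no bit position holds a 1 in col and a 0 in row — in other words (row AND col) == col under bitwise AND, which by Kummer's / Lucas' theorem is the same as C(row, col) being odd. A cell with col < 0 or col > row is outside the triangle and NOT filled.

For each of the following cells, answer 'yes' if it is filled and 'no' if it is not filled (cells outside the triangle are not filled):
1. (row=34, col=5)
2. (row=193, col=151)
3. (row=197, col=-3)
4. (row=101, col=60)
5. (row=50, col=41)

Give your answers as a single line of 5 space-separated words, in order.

(34,5): row=0b100010, col=0b101, row AND col = 0b0 = 0; 0 != 5 -> empty
(193,151): row=0b11000001, col=0b10010111, row AND col = 0b10000001 = 129; 129 != 151 -> empty
(197,-3): col outside [0, 197] -> not filled
(101,60): row=0b1100101, col=0b111100, row AND col = 0b100100 = 36; 36 != 60 -> empty
(50,41): row=0b110010, col=0b101001, row AND col = 0b100000 = 32; 32 != 41 -> empty

Answer: no no no no no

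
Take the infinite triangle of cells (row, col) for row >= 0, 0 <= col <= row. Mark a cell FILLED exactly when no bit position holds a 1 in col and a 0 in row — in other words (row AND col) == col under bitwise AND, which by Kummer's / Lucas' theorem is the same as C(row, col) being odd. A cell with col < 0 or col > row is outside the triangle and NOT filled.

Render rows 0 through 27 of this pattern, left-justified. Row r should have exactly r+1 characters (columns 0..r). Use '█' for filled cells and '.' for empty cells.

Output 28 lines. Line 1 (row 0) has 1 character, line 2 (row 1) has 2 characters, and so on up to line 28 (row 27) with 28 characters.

r0=0: █
r1=1: ██
r2=10: █.█
r3=11: ████
r4=100: █...█
r5=101: ██..██
r6=110: █.█.█.█
r7=111: ████████
r8=1000: █.......█
r9=1001: ██......██
r10=1010: █.█.....█.█
r11=1011: ████....████
r12=1100: █...█...█...█
r13=1101: ██..██..██..██
r14=1110: █.█.█.█.█.█.█.█
r15=1111: ████████████████
r16=10000: █...............█
r17=10001: ██..............██
r18=10010: █.█.............█.█
r19=10011: ████............████
r20=10100: █...█...........█...█
r21=10101: ██..██..........██..██
r22=10110: █.█.█.█.........█.█.█.█
r23=10111: ████████........████████
r24=11000: █.......█.......█.......█
r25=11001: ██......██......██......██
r26=11010: █.█.....█.█.....█.█.....█.█
r27=11011: ████....████....████....████

Answer: █
██
█.█
████
█...█
██..██
█.█.█.█
████████
█.......█
██......██
█.█.....█.█
████....████
█...█...█...█
██..██..██..██
█.█.█.█.█.█.█.█
████████████████
█...............█
██..............██
█.█.............█.█
████............████
█...█...........█...█
██..██..........██..██
█.█.█.█.........█.█.█.█
████████........████████
█.......█.......█.......█
██......██......██......██
█.█.....█.█.....█.█.....█.█
████....████....████....████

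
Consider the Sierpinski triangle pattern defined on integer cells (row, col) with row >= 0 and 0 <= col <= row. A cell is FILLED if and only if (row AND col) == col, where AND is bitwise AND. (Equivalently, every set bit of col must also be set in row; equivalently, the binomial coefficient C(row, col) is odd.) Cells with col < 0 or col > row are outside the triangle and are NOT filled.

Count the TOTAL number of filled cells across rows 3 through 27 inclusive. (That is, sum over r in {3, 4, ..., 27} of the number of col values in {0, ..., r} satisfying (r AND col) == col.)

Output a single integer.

r3=11 pc2: +4 =4
r4=100 pc1: +2 =6
r5=101 pc2: +4 =10
r6=110 pc2: +4 =14
r7=111 pc3: +8 =22
r8=1000 pc1: +2 =24
r9=1001 pc2: +4 =28
r10=1010 pc2: +4 =32
r11=1011 pc3: +8 =40
r12=1100 pc2: +4 =44
r13=1101 pc3: +8 =52
r14=1110 pc3: +8 =60
r15=1111 pc4: +16 =76
r16=10000 pc1: +2 =78
r17=10001 pc2: +4 =82
r18=10010 pc2: +4 =86
r19=10011 pc3: +8 =94
r20=10100 pc2: +4 =98
r21=10101 pc3: +8 =106
r22=10110 pc3: +8 =114
r23=10111 pc4: +16 =130
r24=11000 pc2: +4 =134
r25=11001 pc3: +8 =142
r26=11010 pc3: +8 =150
r27=11011 pc4: +16 =166

Answer: 166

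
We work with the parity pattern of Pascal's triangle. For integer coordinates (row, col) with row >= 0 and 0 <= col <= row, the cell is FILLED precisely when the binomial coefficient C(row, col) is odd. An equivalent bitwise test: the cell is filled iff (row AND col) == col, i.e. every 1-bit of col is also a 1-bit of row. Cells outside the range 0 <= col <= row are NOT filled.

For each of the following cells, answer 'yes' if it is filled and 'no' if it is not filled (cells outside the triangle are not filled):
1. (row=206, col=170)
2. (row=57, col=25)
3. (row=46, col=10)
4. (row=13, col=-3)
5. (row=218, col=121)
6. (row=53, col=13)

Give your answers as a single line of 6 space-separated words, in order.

Answer: no yes yes no no no

Derivation:
(206,170): row=0b11001110, col=0b10101010, row AND col = 0b10001010 = 138; 138 != 170 -> empty
(57,25): row=0b111001, col=0b11001, row AND col = 0b11001 = 25; 25 == 25 -> filled
(46,10): row=0b101110, col=0b1010, row AND col = 0b1010 = 10; 10 == 10 -> filled
(13,-3): col outside [0, 13] -> not filled
(218,121): row=0b11011010, col=0b1111001, row AND col = 0b1011000 = 88; 88 != 121 -> empty
(53,13): row=0b110101, col=0b1101, row AND col = 0b101 = 5; 5 != 13 -> empty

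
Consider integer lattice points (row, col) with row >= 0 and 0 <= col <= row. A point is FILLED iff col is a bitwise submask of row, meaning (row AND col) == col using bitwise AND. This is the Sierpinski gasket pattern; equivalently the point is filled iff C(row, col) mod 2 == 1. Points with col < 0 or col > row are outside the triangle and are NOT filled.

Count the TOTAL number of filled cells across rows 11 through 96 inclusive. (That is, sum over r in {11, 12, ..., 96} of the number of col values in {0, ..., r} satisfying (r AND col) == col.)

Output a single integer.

Answer: 1182

Derivation:
r11=1011 pc3: +8 =8
r12=1100 pc2: +4 =12
r13=1101 pc3: +8 =20
r14=1110 pc3: +8 =28
r15=1111 pc4: +16 =44
r16=10000 pc1: +2 =46
r17=10001 pc2: +4 =50
r18=10010 pc2: +4 =54
r19=10011 pc3: +8 =62
r20=10100 pc2: +4 =66
r21=10101 pc3: +8 =74
r22=10110 pc3: +8 =82
r23=10111 pc4: +16 =98
r24=11000 pc2: +4 =102
r25=11001 pc3: +8 =110
r26=11010 pc3: +8 =118
r27=11011 pc4: +16 =134
r28=11100 pc3: +8 =142
r29=11101 pc4: +16 =158
r30=11110 pc4: +16 =174
r31=11111 pc5: +32 =206
r32=100000 pc1: +2 =208
r33=100001 pc2: +4 =212
r34=100010 pc2: +4 =216
r35=100011 pc3: +8 =224
r36=100100 pc2: +4 =228
r37=100101 pc3: +8 =236
r38=100110 pc3: +8 =244
r39=100111 pc4: +16 =260
r40=101000 pc2: +4 =264
r41=101001 pc3: +8 =272
r42=101010 pc3: +8 =280
r43=101011 pc4: +16 =296
r44=101100 pc3: +8 =304
r45=101101 pc4: +16 =320
r46=101110 pc4: +16 =336
r47=101111 pc5: +32 =368
r48=110000 pc2: +4 =372
r49=110001 pc3: +8 =380
r50=110010 pc3: +8 =388
r51=110011 pc4: +16 =404
r52=110100 pc3: +8 =412
r53=110101 pc4: +16 =428
r54=110110 pc4: +16 =444
r55=110111 pc5: +32 =476
r56=111000 pc3: +8 =484
r57=111001 pc4: +16 =500
r58=111010 pc4: +16 =516
r59=111011 pc5: +32 =548
r60=111100 pc4: +16 =564
r61=111101 pc5: +32 =596
r62=111110 pc5: +32 =628
r63=111111 pc6: +64 =692
r64=1000000 pc1: +2 =694
r65=1000001 pc2: +4 =698
r66=1000010 pc2: +4 =702
r67=1000011 pc3: +8 =710
r68=1000100 pc2: +4 =714
r69=1000101 pc3: +8 =722
r70=1000110 pc3: +8 =730
r71=1000111 pc4: +16 =746
r72=1001000 pc2: +4 =750
r73=1001001 pc3: +8 =758
r74=1001010 pc3: +8 =766
r75=1001011 pc4: +16 =782
r76=1001100 pc3: +8 =790
r77=1001101 pc4: +16 =806
r78=1001110 pc4: +16 =822
r79=1001111 pc5: +32 =854
r80=1010000 pc2: +4 =858
r81=1010001 pc3: +8 =866
r82=1010010 pc3: +8 =874
r83=1010011 pc4: +16 =890
r84=1010100 pc3: +8 =898
r85=1010101 pc4: +16 =914
r86=1010110 pc4: +16 =930
r87=1010111 pc5: +32 =962
r88=1011000 pc3: +8 =970
r89=1011001 pc4: +16 =986
r90=1011010 pc4: +16 =1002
r91=1011011 pc5: +32 =1034
r92=1011100 pc4: +16 =1050
r93=1011101 pc5: +32 =1082
r94=1011110 pc5: +32 =1114
r95=1011111 pc6: +64 =1178
r96=1100000 pc2: +4 =1182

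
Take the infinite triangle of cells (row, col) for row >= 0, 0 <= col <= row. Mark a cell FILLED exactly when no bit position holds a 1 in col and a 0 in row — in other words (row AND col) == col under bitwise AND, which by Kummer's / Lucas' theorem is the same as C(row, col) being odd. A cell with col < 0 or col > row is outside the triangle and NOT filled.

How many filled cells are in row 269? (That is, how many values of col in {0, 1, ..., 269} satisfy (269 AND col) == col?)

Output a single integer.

269 in binary = 100001101
popcount(269) = number of 1-bits in 100001101 = 4
A col c satisfies (269 AND c) == c iff every set bit of c is also set in 269; each of the 4 set bits of 269 can independently be on or off in c.
count = 2^4 = 16

Answer: 16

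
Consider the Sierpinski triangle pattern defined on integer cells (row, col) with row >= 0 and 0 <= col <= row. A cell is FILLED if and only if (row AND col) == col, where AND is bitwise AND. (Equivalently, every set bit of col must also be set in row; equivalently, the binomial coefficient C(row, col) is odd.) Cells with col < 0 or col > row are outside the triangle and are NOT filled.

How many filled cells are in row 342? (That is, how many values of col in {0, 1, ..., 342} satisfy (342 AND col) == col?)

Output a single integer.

342 in binary = 101010110
popcount(342) = number of 1-bits in 101010110 = 5
A col c satisfies (342 AND c) == c iff every set bit of c is also set in 342; each of the 5 set bits of 342 can independently be on or off in c.
count = 2^5 = 32

Answer: 32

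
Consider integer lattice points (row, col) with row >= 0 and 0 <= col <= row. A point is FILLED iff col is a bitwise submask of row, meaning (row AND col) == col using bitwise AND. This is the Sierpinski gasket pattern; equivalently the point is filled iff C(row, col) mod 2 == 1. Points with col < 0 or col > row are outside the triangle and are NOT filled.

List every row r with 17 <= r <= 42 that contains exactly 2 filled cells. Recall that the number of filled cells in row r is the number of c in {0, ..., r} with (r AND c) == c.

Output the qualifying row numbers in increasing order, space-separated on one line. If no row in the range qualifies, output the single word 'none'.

Answer: 32

Derivation:
Row r has 2^popcount(r) filled cells, so we need popcount(r) = log2(2) = 1.
Scan r = 17..42 and keep those with exactly 1 one-bits:
r=17=10001 popcount=2 -> skip
r=18=10010 popcount=2 -> skip
r=19=10011 popcount=3 -> skip
r=20=10100 popcount=2 -> skip
r=21=10101 popcount=3 -> skip
r=22=10110 popcount=3 -> skip
r=23=10111 popcount=4 -> skip
r=24=11000 popcount=2 -> skip
r=25=11001 popcount=3 -> skip
r=26=11010 popcount=3 -> skip
r=27=11011 popcount=4 -> skip
r=28=11100 popcount=3 -> skip
r=29=11101 popcount=4 -> skip
r=30=11110 popcount=4 -> skip
r=31=11111 popcount=5 -> skip
r=32=100000 popcount=1 -> KEEP
r=33=100001 popcount=2 -> skip
r=34=100010 popcount=2 -> skip
r=35=100011 popcount=3 -> skip
r=36=100100 popcount=2 -> skip
r=37=100101 popcount=3 -> skip
r=38=100110 popcount=3 -> skip
r=39=100111 popcount=4 -> skip
r=40=101000 popcount=2 -> skip
r=41=101001 popcount=3 -> skip
r=42=101010 popcount=3 -> skip
Kept rows: 32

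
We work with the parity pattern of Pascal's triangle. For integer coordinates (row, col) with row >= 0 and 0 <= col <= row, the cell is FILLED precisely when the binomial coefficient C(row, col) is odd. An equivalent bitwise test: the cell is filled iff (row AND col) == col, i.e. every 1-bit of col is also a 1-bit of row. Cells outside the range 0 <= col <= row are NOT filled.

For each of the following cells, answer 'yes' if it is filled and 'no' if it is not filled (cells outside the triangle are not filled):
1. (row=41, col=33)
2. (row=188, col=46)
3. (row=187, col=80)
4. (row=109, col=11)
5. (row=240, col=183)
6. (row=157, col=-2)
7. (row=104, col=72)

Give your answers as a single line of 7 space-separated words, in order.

Answer: yes no no no no no yes

Derivation:
(41,33): row=0b101001, col=0b100001, row AND col = 0b100001 = 33; 33 == 33 -> filled
(188,46): row=0b10111100, col=0b101110, row AND col = 0b101100 = 44; 44 != 46 -> empty
(187,80): row=0b10111011, col=0b1010000, row AND col = 0b10000 = 16; 16 != 80 -> empty
(109,11): row=0b1101101, col=0b1011, row AND col = 0b1001 = 9; 9 != 11 -> empty
(240,183): row=0b11110000, col=0b10110111, row AND col = 0b10110000 = 176; 176 != 183 -> empty
(157,-2): col outside [0, 157] -> not filled
(104,72): row=0b1101000, col=0b1001000, row AND col = 0b1001000 = 72; 72 == 72 -> filled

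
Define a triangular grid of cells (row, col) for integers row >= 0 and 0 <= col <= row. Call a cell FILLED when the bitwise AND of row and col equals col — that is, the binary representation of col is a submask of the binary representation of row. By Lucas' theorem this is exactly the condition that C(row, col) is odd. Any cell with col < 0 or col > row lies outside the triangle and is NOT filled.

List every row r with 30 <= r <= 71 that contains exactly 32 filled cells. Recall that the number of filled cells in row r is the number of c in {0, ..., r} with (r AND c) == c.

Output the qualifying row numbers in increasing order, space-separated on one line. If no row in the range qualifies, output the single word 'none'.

Row r has 2^popcount(r) filled cells, so we need popcount(r) = log2(32) = 5.
Scan r = 30..71 and keep those with exactly 5 one-bits:
r=30=11110 popcount=4 -> skip
r=31=11111 popcount=5 -> KEEP
r=32=100000 popcount=1 -> skip
r=33=100001 popcount=2 -> skip
r=34=100010 popcount=2 -> skip
r=35=100011 popcount=3 -> skip
r=36=100100 popcount=2 -> skip
r=37=100101 popcount=3 -> skip
r=38=100110 popcount=3 -> skip
r=39=100111 popcount=4 -> skip
r=40=101000 popcount=2 -> skip
r=41=101001 popcount=3 -> skip
r=42=101010 popcount=3 -> skip
r=43=101011 popcount=4 -> skip
r=44=101100 popcount=3 -> skip
r=45=101101 popcount=4 -> skip
r=46=101110 popcount=4 -> skip
r=47=101111 popcount=5 -> KEEP
r=48=110000 popcount=2 -> skip
r=49=110001 popcount=3 -> skip
r=50=110010 popcount=3 -> skip
r=51=110011 popcount=4 -> skip
r=52=110100 popcount=3 -> skip
r=53=110101 popcount=4 -> skip
r=54=110110 popcount=4 -> skip
r=55=110111 popcount=5 -> KEEP
r=56=111000 popcount=3 -> skip
r=57=111001 popcount=4 -> skip
r=58=111010 popcount=4 -> skip
r=59=111011 popcount=5 -> KEEP
r=60=111100 popcount=4 -> skip
r=61=111101 popcount=5 -> KEEP
r=62=111110 popcount=5 -> KEEP
r=63=111111 popcount=6 -> skip
r=64=1000000 popcount=1 -> skip
r=65=1000001 popcount=2 -> skip
r=66=1000010 popcount=2 -> skip
r=67=1000011 popcount=3 -> skip
r=68=1000100 popcount=2 -> skip
r=69=1000101 popcount=3 -> skip
r=70=1000110 popcount=3 -> skip
r=71=1000111 popcount=4 -> skip
Kept rows: 31 47 55 59 61 62

Answer: 31 47 55 59 61 62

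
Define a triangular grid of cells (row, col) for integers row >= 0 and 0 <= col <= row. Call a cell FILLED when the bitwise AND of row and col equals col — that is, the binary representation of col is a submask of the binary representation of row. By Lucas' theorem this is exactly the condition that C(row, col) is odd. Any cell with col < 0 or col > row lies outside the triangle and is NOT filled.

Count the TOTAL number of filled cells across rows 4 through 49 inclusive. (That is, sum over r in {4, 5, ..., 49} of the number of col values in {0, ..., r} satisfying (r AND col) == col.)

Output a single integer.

Answer: 408

Derivation:
r4=100 pc1: +2 =2
r5=101 pc2: +4 =6
r6=110 pc2: +4 =10
r7=111 pc3: +8 =18
r8=1000 pc1: +2 =20
r9=1001 pc2: +4 =24
r10=1010 pc2: +4 =28
r11=1011 pc3: +8 =36
r12=1100 pc2: +4 =40
r13=1101 pc3: +8 =48
r14=1110 pc3: +8 =56
r15=1111 pc4: +16 =72
r16=10000 pc1: +2 =74
r17=10001 pc2: +4 =78
r18=10010 pc2: +4 =82
r19=10011 pc3: +8 =90
r20=10100 pc2: +4 =94
r21=10101 pc3: +8 =102
r22=10110 pc3: +8 =110
r23=10111 pc4: +16 =126
r24=11000 pc2: +4 =130
r25=11001 pc3: +8 =138
r26=11010 pc3: +8 =146
r27=11011 pc4: +16 =162
r28=11100 pc3: +8 =170
r29=11101 pc4: +16 =186
r30=11110 pc4: +16 =202
r31=11111 pc5: +32 =234
r32=100000 pc1: +2 =236
r33=100001 pc2: +4 =240
r34=100010 pc2: +4 =244
r35=100011 pc3: +8 =252
r36=100100 pc2: +4 =256
r37=100101 pc3: +8 =264
r38=100110 pc3: +8 =272
r39=100111 pc4: +16 =288
r40=101000 pc2: +4 =292
r41=101001 pc3: +8 =300
r42=101010 pc3: +8 =308
r43=101011 pc4: +16 =324
r44=101100 pc3: +8 =332
r45=101101 pc4: +16 =348
r46=101110 pc4: +16 =364
r47=101111 pc5: +32 =396
r48=110000 pc2: +4 =400
r49=110001 pc3: +8 =408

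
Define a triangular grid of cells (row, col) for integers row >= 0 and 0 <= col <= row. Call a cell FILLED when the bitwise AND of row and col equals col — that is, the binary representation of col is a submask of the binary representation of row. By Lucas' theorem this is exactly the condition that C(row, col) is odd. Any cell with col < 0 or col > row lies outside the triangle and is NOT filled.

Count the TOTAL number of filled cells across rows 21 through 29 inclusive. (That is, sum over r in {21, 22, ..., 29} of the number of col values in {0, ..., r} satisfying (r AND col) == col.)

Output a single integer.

Answer: 92

Derivation:
r21=10101 pc3: +8 =8
r22=10110 pc3: +8 =16
r23=10111 pc4: +16 =32
r24=11000 pc2: +4 =36
r25=11001 pc3: +8 =44
r26=11010 pc3: +8 =52
r27=11011 pc4: +16 =68
r28=11100 pc3: +8 =76
r29=11101 pc4: +16 =92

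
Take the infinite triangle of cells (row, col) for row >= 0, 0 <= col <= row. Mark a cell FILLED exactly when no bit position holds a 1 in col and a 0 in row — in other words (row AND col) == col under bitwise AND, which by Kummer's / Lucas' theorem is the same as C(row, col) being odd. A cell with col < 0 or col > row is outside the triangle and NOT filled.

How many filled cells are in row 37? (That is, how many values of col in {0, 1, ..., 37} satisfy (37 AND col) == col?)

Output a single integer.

Answer: 8

Derivation:
37 in binary = 100101
popcount(37) = number of 1-bits in 100101 = 3
A col c satisfies (37 AND c) == c iff every set bit of c is also set in 37; each of the 3 set bits of 37 can independently be on or off in c.
count = 2^3 = 8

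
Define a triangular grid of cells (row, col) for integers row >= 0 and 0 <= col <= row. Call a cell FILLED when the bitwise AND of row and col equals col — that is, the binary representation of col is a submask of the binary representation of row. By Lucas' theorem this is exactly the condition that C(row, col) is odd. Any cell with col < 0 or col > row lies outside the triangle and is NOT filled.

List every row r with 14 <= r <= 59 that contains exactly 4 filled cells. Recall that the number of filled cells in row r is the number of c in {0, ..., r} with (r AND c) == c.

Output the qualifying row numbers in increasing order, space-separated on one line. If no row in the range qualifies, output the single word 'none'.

Answer: 17 18 20 24 33 34 36 40 48

Derivation:
Row r has 2^popcount(r) filled cells, so we need popcount(r) = log2(4) = 2.
Scan r = 14..59 and keep those with exactly 2 one-bits:
r=14=1110 popcount=3 -> skip
r=15=1111 popcount=4 -> skip
r=16=10000 popcount=1 -> skip
r=17=10001 popcount=2 -> KEEP
r=18=10010 popcount=2 -> KEEP
r=19=10011 popcount=3 -> skip
r=20=10100 popcount=2 -> KEEP
r=21=10101 popcount=3 -> skip
r=22=10110 popcount=3 -> skip
r=23=10111 popcount=4 -> skip
r=24=11000 popcount=2 -> KEEP
r=25=11001 popcount=3 -> skip
r=26=11010 popcount=3 -> skip
r=27=11011 popcount=4 -> skip
r=28=11100 popcount=3 -> skip
r=29=11101 popcount=4 -> skip
r=30=11110 popcount=4 -> skip
r=31=11111 popcount=5 -> skip
r=32=100000 popcount=1 -> skip
r=33=100001 popcount=2 -> KEEP
r=34=100010 popcount=2 -> KEEP
r=35=100011 popcount=3 -> skip
r=36=100100 popcount=2 -> KEEP
r=37=100101 popcount=3 -> skip
r=38=100110 popcount=3 -> skip
r=39=100111 popcount=4 -> skip
r=40=101000 popcount=2 -> KEEP
r=41=101001 popcount=3 -> skip
r=42=101010 popcount=3 -> skip
r=43=101011 popcount=4 -> skip
r=44=101100 popcount=3 -> skip
r=45=101101 popcount=4 -> skip
r=46=101110 popcount=4 -> skip
r=47=101111 popcount=5 -> skip
r=48=110000 popcount=2 -> KEEP
r=49=110001 popcount=3 -> skip
r=50=110010 popcount=3 -> skip
r=51=110011 popcount=4 -> skip
r=52=110100 popcount=3 -> skip
r=53=110101 popcount=4 -> skip
r=54=110110 popcount=4 -> skip
r=55=110111 popcount=5 -> skip
r=56=111000 popcount=3 -> skip
r=57=111001 popcount=4 -> skip
r=58=111010 popcount=4 -> skip
r=59=111011 popcount=5 -> skip
Kept rows: 17 18 20 24 33 34 36 40 48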